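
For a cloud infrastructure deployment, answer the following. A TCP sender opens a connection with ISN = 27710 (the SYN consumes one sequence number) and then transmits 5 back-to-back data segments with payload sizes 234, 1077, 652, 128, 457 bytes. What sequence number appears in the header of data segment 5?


The SYN occupies sequence number ISN = 27710, so the first data byte is ISN + 1 = 27711.
SEQ of data segment i = (ISN + 1) + sum of payload sizes of segments 1..i-1.
Segment 1: SEQ = 27711, payload = 234 bytes
Segment 2: SEQ = 27945, payload = 1077 bytes
Segment 3: SEQ = 29022, payload = 652 bytes
Segment 4: SEQ = 29674, payload = 128 bytes
Segment 5: SEQ = 29802, payload = 457 bytes
SEQ of segment 5 = 27711 + 234 + 1077 + 652 + 128 = 29802

29802


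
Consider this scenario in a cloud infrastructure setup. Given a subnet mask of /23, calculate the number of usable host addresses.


Given: subnet mask /23
Host bits = 32 - 23 = 9
Total addresses = 2^9 = 512
Usable hosts = 512 - 2 (network + broadcast) = 510

510


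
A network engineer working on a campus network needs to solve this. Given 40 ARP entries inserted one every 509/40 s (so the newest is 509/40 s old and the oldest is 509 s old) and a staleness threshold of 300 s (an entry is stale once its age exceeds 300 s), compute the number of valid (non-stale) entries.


Ages are k * 509/40 s for k = 1..40 (spacing = 12.7250 s).
Entry k is valid iff k * 509/40 <= 300 iff k <= 40 * 300 / 509 = 23.5756
n_valid = floor(23.5756) = 23
(n_stale = 40 - 23 = 17)

23


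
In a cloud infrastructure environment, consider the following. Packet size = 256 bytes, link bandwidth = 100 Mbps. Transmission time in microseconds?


Given: packet = 256 bytes, bandwidth = 100 Mbps
Packet in bits = 256 * 8 = 2048 bits
Bandwidth = 100 * 10^6 = 100000000 bps
Time = 2048 / 100000000 seconds
Time in us = 2048 * 10^6 / 100000000 = 20.48

20.48


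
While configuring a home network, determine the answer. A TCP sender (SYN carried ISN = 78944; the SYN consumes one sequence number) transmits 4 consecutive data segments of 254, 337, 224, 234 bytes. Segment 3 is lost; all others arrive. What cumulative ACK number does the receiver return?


SYN uses sequence number 78944; first data byte = ISN + 1 = 78945.
Segment 1: SEQ = 78945, len = 254 B, covers [78945, 79198]
Segment 2: SEQ = 79199, len = 337 B, covers [79199, 79535]
Segment 3: SEQ = 79536, len = 224 B, covers [79536, 79759] [LOST]
Segment 4: SEQ = 79760, len = 234 B, covers [79760, 79993]
In-order data received: bytes [78945, 79535] (segments 1..2).
Segment 3 missing -> gap begins at byte 79536; later segments buffered out of order.
Cumulative ACK = next expected in-order byte = 78945 + 254 + 337 = 79536

79536


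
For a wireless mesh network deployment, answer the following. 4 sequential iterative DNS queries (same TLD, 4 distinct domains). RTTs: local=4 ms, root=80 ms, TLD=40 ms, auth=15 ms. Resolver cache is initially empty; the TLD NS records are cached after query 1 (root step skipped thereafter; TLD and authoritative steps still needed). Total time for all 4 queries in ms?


Lookup 1 (cold cache): local + root + TLD + auth = 4 + 80 + 40 + 15 = 139 ms
Lookups 2..4 (TLD NS cached -> skip root; new domain -> still ask TLD and auth): local + TLD + auth = 4 + 40 + 15 = 59 ms each
Remaining 3 lookups: 3 * 59 = 177 ms
Total = 139 + 177 = 316 ms

316


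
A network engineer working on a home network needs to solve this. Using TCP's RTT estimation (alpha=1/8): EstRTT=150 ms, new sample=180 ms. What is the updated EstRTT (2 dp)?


Given: EstRTT = 150 ms, SampleRTT = 180 ms, alpha = 1/8
New EstRTT = (1 - alpha) * EstRTT + alpha * SampleRTT
(7/8) * 150 = 131.25
(1/8) * 180 = 22.5
New EstRTT = 131.25 + 22.5 = 153.75 ms -> 153.75 ms (2 dp)

153.75


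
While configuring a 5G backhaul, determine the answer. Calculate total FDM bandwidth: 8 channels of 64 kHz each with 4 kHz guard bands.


Given: 8 channels, 64 kHz each, guard = 4 kHz
Channel bandwidth = 8 * 64 = 512 kHz
Guard bands = 7 gaps * 4 kHz = 28 kHz
Total = 512 + 28 = 540 kHz

540


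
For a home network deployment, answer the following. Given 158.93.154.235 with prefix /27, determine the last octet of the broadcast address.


Given: IP = 158.93.154.235, prefix = /27
Host bits = 32 - 27 = 5
Network last octet = 235 AND mask = 224
Host part size = 2^5 - 1 = 31
Broadcast last octet = 224 OR 31 = 255

255


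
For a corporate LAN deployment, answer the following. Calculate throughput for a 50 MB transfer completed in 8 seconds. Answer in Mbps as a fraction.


Given: file = 50 MB, time = 8 s
File in Mb = 50 * 8 = 400 Mb
Throughput = 400 / 8 Mbps
Throughput = 50 Mbps

50


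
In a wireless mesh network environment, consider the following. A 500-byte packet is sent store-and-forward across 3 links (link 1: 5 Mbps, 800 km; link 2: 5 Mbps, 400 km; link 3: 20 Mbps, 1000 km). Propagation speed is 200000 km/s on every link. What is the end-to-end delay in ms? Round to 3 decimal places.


Packet = 500 bytes = 4000 bits. Store-and-forward: sum (t_trans + t_prop) per link.
Link 1: t_trans = 4000/(5*10^6) s = 0.8000 ms; t_prop = 800/200000 s = 4.0000 ms; subtotal = 4.8000 ms
Link 2: t_trans = 4000/(5*10^6) s = 0.8000 ms; t_prop = 400/200000 s = 2.0000 ms; subtotal = 2.8000 ms
Link 3: t_trans = 4000/(20*10^6) s = 0.2000 ms; t_prop = 1000/200000 s = 5.0000 ms; subtotal = 5.2000 ms
End-to-end = 4.8000 + 2.8000 + 5.2000 = 12.8000 ms -> 12.800 ms (3 dp)

12.800


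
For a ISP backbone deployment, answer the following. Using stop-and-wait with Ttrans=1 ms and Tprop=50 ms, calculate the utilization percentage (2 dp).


Given: Ttrans = 1 ms, Tprop = 50 ms
RTT = 2 * Tprop = 2 * 50 = 100 ms
U = Ttrans / (Ttrans + RTT)
U = 1 / (1 + 100)
U = 1 / 101 = 0.009901
U% = 0.99%

0.99


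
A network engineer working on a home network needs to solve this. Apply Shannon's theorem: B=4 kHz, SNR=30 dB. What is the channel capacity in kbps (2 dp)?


Given: B = 4 kHz, SNR = 30 dB
SNR linear = 10^(30/10) = 1000
1 + SNR = 1001
log2(1001) = 9.9672262588
C = 4 * 1000 * 9.9672262588 = 39868.9050 bps
C = 39.868905 kbps -> 39.87 kbps (2 dp)

39.87


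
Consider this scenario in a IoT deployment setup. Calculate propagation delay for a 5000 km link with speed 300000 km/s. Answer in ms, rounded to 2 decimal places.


Given: distance = 5000 km, speed = 300000 km/s
Delay = distance / speed = 5000 / 300000 seconds
Delay in ms = 5000 * 1000 / 300000
Delay = 16.6667 ms
Rounded to 2 dp = 16.67 ms

16.67


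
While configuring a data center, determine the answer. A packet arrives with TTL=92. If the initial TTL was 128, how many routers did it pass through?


Given: initial TTL = 128, received TTL = 92
Hops = initial TTL - received TTL
Hops = 128 - 92 = 36

36


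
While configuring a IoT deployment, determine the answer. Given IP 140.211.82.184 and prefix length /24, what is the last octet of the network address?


Given: IP = 140.211.82.184, prefix = /24
Subnet mask = 255.255.255.0
Last octet of IP: 184
Last octet of mask: 0
Network last octet = 184 AND 0 = 0

0


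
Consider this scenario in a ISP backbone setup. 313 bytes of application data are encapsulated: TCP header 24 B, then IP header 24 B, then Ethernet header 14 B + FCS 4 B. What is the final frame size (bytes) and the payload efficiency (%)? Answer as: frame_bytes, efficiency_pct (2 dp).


TCP segment = 313 + 24 = 337 B
IP packet = 337 + 24 = 361 B
Ethernet frame = 361 + 14 + 4 = 379 B
Efficiency = app / frame = 313 / 379 = 0.825858 = 82.5858% -> 82.59% (2 dp)

379, 82.59


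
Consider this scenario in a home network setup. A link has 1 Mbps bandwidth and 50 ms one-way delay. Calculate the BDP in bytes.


Given: bandwidth = 1 Mbps, delay = 50 ms
BDP in bits = 1 * 10^6 * 50 / 1000
BDP in bits = 50000
BDP in bytes = 50000 / 8 = 6250

6250


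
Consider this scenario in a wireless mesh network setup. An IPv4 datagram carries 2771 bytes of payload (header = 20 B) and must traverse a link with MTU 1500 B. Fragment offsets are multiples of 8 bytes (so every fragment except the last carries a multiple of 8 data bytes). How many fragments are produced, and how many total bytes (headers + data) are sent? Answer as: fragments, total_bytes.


Max data per non-final fragment = floor((MTU - header)/8)*8 = floor((1500 - 20)/8)*8 = floor(1480/8)*8 = 1480 B
Final fragment needs no 8-byte alignment: it can carry up to MTU - header = 1480 B
Non-final fragments needed = ceil((payload - 1480) / 1480) = ceil(1291/1480) = ceil(0.8723) = 1
Number of fragments = 1 + 1 = 2
Fragment sizes (data): 1 * 1480 B + 1291 B (last, 1291 <= 1480 OK)
Total bytes sent = payload + n_frags * header = 2771 + 2*20 = 2771 + 40 = 2811 B

2, 2811


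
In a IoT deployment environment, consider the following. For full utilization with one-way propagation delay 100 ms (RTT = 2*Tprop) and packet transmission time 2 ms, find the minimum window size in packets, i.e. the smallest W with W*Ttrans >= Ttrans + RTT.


Given: Ttrans = 2 ms, RTT = 200 ms (= 2 * Tprop, Tprop = 100 ms)
Time until first ACK returns = Ttrans + RTT = 2 + 200 = 202 ms
Need W * Ttrans >= Ttrans + RTT  ->  W >= (Ttrans + RTT) / Ttrans
(Ttrans + RTT) / Ttrans = 202 / 2 = 101
W_min = ceil(101) = 101

101


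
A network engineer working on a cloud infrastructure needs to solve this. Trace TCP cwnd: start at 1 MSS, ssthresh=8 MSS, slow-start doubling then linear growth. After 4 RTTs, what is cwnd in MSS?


RTT 0: cwnd = 1 MSS (initial)
RTT 1: cwnd = 2 MSS (slow start, doubled)
RTT 2: cwnd = 4 MSS (slow start, doubled)
RTT 3: cwnd = 8 MSS (slow start, doubled)
RTT 4: cwnd = 9 MSS (congestion avoidance, +1)

9


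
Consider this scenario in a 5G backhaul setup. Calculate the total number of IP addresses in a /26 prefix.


Given: CIDR prefix /26
Host bits = 32 - 26 = 6
Total addresses = 2^6 = 64

64


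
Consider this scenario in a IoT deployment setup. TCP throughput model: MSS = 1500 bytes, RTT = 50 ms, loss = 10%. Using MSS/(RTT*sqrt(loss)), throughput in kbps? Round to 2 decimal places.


Given: MSS = 1500 bytes, RTT = 50 ms, loss = 10%
RTT in seconds = 50 / 1000 = 0.05
Loss rate = 10% = 0.1
sqrt(loss) = sqrt(0.1) = 0.316227766017
Throughput (bytes/s) = 1500 / (0.05 * 0.316227766017) = 94868.3298
Throughput (kbps) = 94868.3298 * 8 / 1000 = 758.946638 -> 758.95 kbps (2 dp)

758.95


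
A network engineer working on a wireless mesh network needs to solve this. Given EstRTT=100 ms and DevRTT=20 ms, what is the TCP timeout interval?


Given: EstRTT = 100 ms, DevRTT = 20 ms
Timeout = EstRTT + 4 * DevRTT
4 * DevRTT = 4 * 20 = 80
Timeout = 100 + 80 = 180 ms

180


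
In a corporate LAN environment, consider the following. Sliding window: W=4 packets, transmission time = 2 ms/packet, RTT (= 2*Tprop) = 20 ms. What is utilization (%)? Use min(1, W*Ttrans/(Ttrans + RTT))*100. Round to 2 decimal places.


Given: W = 4, Ttrans = 2 ms, RTT = 20 ms (= 2 * Tprop, Tprop = 10 ms)
Cycle time = Ttrans + RTT = 2 + 20 = 22 ms (first packet sent until its ACK returns)
W * Ttrans = 4 * 2 = 8 ms of sending per cycle
W * Ttrans / (Ttrans + RTT) = 8 / 22 = 0.363636
U = min(1, 0.363636) = 0.363636
U% = 36.36%

36.36


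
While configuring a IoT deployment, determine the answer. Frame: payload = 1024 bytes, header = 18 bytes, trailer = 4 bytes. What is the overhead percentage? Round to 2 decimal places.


Given: payload = 1024 B, header = 18 B, trailer = 4 B
Overhead bytes = header + trailer = 18 + 4 = 22
Total frame = payload + overhead = 1024 + 22 = 1046
Overhead % = 22 / 1046 * 100 = 2.1033% -> 2.10% (2 dp)

2.10


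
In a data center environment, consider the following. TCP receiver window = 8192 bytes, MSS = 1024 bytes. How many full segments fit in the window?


Given: RWND = 8192 bytes, MSS = 1024 bytes
Full segments = floor(RWND / MSS)
Full segments = floor(8192 / 1024)
Full segments = floor(8.0) = 8

8


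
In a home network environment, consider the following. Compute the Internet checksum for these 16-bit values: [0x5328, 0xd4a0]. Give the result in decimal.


Given words: [0x5328, 0xd4a0]
Step 1: Sum all words
Raw sum = 21288 + 54432 = 75720
Step 2: Fold carry: (10184 + 1) = 10185
One's complement = ~10185 & 0xFFFF = 55350

55350


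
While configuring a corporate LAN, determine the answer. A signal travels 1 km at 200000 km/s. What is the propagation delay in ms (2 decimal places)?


Given: distance = 1 km, speed = 200000 km/s
Delay = distance / speed = 1 / 200000 seconds
Delay in ms = 1 * 1000 / 200000
Delay = 0.0050 ms
Rounded to 2 dp = 0.01 ms

0.01


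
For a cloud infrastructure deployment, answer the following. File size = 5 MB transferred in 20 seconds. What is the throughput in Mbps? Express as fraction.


Given: file = 5 MB, time = 20 s
File in Mb = 5 * 8 = 40 Mb
Throughput = 40 / 20 Mbps
Throughput = 2 Mbps

2


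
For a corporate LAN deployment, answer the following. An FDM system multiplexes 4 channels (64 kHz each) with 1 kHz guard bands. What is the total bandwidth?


Given: 4 channels, 64 kHz each, guard = 1 kHz
Channel bandwidth = 4 * 64 = 256 kHz
Guard bands = 3 gaps * 1 kHz = 3 kHz
Total = 256 + 3 = 259 kHz

259


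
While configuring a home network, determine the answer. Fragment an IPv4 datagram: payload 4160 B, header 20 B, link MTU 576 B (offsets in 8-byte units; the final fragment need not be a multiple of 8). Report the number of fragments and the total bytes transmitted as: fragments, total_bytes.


Max data per non-final fragment = floor((MTU - header)/8)*8 = floor((576 - 20)/8)*8 = floor(556/8)*8 = 552 B
Final fragment needs no 8-byte alignment: it can carry up to MTU - header = 556 B
Non-final fragments needed = ceil((payload - 556) / 552) = ceil(3604/552) = ceil(6.5290) = 7
Number of fragments = 7 + 1 = 8
Fragment sizes (data): 7 * 552 B + 296 B (last, 296 <= 556 OK)
Total bytes sent = payload + n_frags * header = 4160 + 8*20 = 4160 + 160 = 4320 B

8, 4320


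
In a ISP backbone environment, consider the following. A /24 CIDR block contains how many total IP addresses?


Given: CIDR prefix /24
Host bits = 32 - 24 = 8
Total addresses = 2^8 = 256

256


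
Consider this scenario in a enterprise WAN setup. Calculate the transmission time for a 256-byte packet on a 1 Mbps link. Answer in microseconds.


Given: packet = 256 bytes, bandwidth = 1 Mbps
Packet in bits = 256 * 8 = 2048 bits
Bandwidth = 1 * 10^6 = 1000000 bps
Time = 2048 / 1000000 seconds
Time in us = 2048 * 10^6 / 1000000 = 2048

2048


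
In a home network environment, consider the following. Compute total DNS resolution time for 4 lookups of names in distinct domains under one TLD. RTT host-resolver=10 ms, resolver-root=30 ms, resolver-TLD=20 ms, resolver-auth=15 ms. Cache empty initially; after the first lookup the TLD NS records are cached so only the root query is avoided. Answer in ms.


Lookup 1 (cold cache): local + root + TLD + auth = 10 + 30 + 20 + 15 = 75 ms
Lookups 2..4 (TLD NS cached -> skip root; new domain -> still ask TLD and auth): local + TLD + auth = 10 + 20 + 15 = 45 ms each
Remaining 3 lookups: 3 * 45 = 135 ms
Total = 75 + 135 = 210 ms

210


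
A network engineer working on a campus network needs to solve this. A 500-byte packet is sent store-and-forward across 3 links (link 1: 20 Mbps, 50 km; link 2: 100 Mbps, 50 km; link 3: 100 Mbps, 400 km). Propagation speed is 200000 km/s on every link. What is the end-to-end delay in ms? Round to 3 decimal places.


Packet = 500 bytes = 4000 bits. Store-and-forward: sum (t_trans + t_prop) per link.
Link 1: t_trans = 4000/(20*10^6) s = 0.2000 ms; t_prop = 50/200000 s = 0.2500 ms; subtotal = 0.4500 ms
Link 2: t_trans = 4000/(100*10^6) s = 0.0400 ms; t_prop = 50/200000 s = 0.2500 ms; subtotal = 0.2900 ms
Link 3: t_trans = 4000/(100*10^6) s = 0.0400 ms; t_prop = 400/200000 s = 2.0000 ms; subtotal = 2.0400 ms
End-to-end = 0.4500 + 0.2900 + 2.0400 = 2.7800 ms -> 2.780 ms (3 dp)

2.780


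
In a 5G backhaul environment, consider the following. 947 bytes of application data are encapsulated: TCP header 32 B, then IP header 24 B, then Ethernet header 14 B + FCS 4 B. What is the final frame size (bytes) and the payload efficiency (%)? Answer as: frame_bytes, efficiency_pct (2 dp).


TCP segment = 947 + 32 = 979 B
IP packet = 979 + 24 = 1003 B
Ethernet frame = 1003 + 14 + 4 = 1021 B
Efficiency = app / frame = 947 / 1021 = 0.927522 = 92.7522% -> 92.75% (2 dp)

1021, 92.75


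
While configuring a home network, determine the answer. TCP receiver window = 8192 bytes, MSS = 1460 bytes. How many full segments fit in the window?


Given: RWND = 8192 bytes, MSS = 1460 bytes
Full segments = floor(RWND / MSS)
Full segments = floor(8192 / 1460)
Full segments = floor(5.611) = 5

5


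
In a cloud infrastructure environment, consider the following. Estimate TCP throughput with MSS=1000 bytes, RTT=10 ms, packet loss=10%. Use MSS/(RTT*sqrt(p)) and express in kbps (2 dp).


Given: MSS = 1000 bytes, RTT = 10 ms, loss = 10%
RTT in seconds = 10 / 1000 = 0.01
Loss rate = 10% = 0.1
sqrt(loss) = sqrt(0.1) = 0.316227766017
Throughput (bytes/s) = 1000 / (0.01 * 0.316227766017) = 316227.7660
Throughput (kbps) = 316227.7660 * 8 / 1000 = 2529.822128 -> 2529.82 kbps (2 dp)

2529.82


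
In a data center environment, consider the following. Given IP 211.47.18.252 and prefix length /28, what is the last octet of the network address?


Given: IP = 211.47.18.252, prefix = /28
Subnet mask = 255.255.255.240
Last octet of IP: 252
Last octet of mask: 240
Network last octet = 252 AND 240 = 240

240


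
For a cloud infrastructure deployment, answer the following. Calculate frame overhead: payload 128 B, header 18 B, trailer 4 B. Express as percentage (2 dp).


Given: payload = 128 B, header = 18 B, trailer = 4 B
Overhead bytes = header + trailer = 18 + 4 = 22
Total frame = payload + overhead = 128 + 22 = 150
Overhead % = 22 / 150 * 100 = 14.6667% -> 14.67% (2 dp)

14.67


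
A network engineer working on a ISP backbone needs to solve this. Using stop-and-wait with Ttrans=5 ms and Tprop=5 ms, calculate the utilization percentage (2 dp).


Given: Ttrans = 5 ms, Tprop = 5 ms
RTT = 2 * Tprop = 2 * 5 = 10 ms
U = Ttrans / (Ttrans + RTT)
U = 5 / (5 + 10)
U = 5 / 15 = 0.333333
U% = 33.33%

33.33


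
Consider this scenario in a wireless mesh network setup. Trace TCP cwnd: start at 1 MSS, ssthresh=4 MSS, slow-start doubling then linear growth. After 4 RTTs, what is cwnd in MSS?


RTT 0: cwnd = 1 MSS (initial)
RTT 1: cwnd = 2 MSS (slow start, doubled)
RTT 2: cwnd = 4 MSS (slow start, doubled)
RTT 3: cwnd = 5 MSS (congestion avoidance, +1)
RTT 4: cwnd = 6 MSS (congestion avoidance, +1)

6


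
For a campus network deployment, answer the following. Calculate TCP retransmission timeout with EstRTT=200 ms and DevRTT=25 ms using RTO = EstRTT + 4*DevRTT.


Given: EstRTT = 200 ms, DevRTT = 25 ms
Timeout = EstRTT + 4 * DevRTT
4 * DevRTT = 4 * 25 = 100
Timeout = 200 + 100 = 300 ms

300


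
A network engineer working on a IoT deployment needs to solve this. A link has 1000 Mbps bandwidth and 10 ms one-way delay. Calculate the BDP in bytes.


Given: bandwidth = 1000 Mbps, delay = 10 ms
BDP in bits = 1000 * 10^6 * 10 / 1000
BDP in bits = 10000000
BDP in bytes = 10000000 / 8 = 1250000

1250000


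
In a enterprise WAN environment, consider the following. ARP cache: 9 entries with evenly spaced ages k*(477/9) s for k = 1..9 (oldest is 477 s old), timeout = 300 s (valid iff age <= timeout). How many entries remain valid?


Ages are k * 477/9 s for k = 1..9 (spacing = 53.0000 s).
Entry k is valid iff k * 477/9 <= 300 iff k <= 9 * 300 / 477 = 5.6604
n_valid = floor(5.6604) = 5
(n_stale = 9 - 5 = 4)

5


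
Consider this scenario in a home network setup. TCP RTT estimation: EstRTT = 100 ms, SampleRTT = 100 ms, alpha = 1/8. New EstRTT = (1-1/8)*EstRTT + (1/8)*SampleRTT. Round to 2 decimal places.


Given: EstRTT = 100 ms, SampleRTT = 100 ms, alpha = 1/8
New EstRTT = (1 - alpha) * EstRTT + alpha * SampleRTT
(7/8) * 100 = 87.5
(1/8) * 100 = 12.5
New EstRTT = 87.5 + 12.5 = 100 ms -> 100.00 ms (2 dp)

100.00


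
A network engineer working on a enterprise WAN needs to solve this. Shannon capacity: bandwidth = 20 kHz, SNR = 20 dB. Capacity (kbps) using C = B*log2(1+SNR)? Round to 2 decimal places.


Given: B = 20 kHz, SNR = 20 dB
SNR linear = 10^(20/10) = 100
1 + SNR = 101
log2(101) = 6.6582114828
C = 20 * 1000 * 6.6582114828 = 133164.2297 bps
C = 133.164230 kbps -> 133.16 kbps (2 dp)

133.16


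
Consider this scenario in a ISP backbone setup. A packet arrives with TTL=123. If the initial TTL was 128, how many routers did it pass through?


Given: initial TTL = 128, received TTL = 123
Hops = initial TTL - received TTL
Hops = 128 - 123 = 5

5


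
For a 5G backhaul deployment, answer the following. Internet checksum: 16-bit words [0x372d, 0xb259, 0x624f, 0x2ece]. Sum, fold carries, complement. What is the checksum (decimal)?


Given words: [0x372d, 0xb259, 0x624f, 0x2ece]
Step 1: Sum all words
Raw sum = 14125 + 45657 + 25167 + 11982 = 96931
Step 2: Fold carry: (31395 + 1) = 31396
One's complement = ~31396 & 0xFFFF = 34139

34139


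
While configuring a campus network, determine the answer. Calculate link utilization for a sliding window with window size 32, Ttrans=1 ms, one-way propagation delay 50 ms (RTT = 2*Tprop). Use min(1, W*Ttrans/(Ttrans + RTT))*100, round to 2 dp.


Given: W = 32, Ttrans = 1 ms, RTT = 100 ms (= 2 * Tprop, Tprop = 50 ms)
Cycle time = Ttrans + RTT = 1 + 100 = 101 ms (first packet sent until its ACK returns)
W * Ttrans = 32 * 1 = 32 ms of sending per cycle
W * Ttrans / (Ttrans + RTT) = 32 / 101 = 0.316832
U = min(1, 0.316832) = 0.316832
U% = 31.68%

31.68


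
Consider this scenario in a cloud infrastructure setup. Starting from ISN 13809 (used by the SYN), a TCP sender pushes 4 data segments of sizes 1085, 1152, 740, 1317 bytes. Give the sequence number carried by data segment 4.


The SYN occupies sequence number ISN = 13809, so the first data byte is ISN + 1 = 13810.
SEQ of data segment i = (ISN + 1) + sum of payload sizes of segments 1..i-1.
Segment 1: SEQ = 13810, payload = 1085 bytes
Segment 2: SEQ = 14895, payload = 1152 bytes
Segment 3: SEQ = 16047, payload = 740 bytes
Segment 4: SEQ = 16787, payload = 1317 bytes
SEQ of segment 4 = 13810 + 1085 + 1152 + 740 = 16787

16787


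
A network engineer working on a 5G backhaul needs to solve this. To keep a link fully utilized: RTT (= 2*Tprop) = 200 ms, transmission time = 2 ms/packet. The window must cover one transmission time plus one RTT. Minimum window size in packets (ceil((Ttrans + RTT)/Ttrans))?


Given: Ttrans = 2 ms, RTT = 200 ms (= 2 * Tprop, Tprop = 100 ms)
Time until first ACK returns = Ttrans + RTT = 2 + 200 = 202 ms
Need W * Ttrans >= Ttrans + RTT  ->  W >= (Ttrans + RTT) / Ttrans
(Ttrans + RTT) / Ttrans = 202 / 2 = 101
W_min = ceil(101) = 101

101


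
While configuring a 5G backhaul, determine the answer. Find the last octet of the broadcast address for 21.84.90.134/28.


Given: IP = 21.84.90.134, prefix = /28
Host bits = 32 - 28 = 4
Network last octet = 134 AND mask = 128
Host part size = 2^4 - 1 = 15
Broadcast last octet = 128 OR 15 = 143

143


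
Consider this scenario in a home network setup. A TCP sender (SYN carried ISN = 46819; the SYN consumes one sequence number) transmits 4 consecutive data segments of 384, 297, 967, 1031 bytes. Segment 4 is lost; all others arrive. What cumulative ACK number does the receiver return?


SYN uses sequence number 46819; first data byte = ISN + 1 = 46820.
Segment 1: SEQ = 46820, len = 384 B, covers [46820, 47203]
Segment 2: SEQ = 47204, len = 297 B, covers [47204, 47500]
Segment 3: SEQ = 47501, len = 967 B, covers [47501, 48467]
Segment 4: SEQ = 48468, len = 1031 B, covers [48468, 49498] [LOST]
In-order data received: bytes [46820, 48467] (segments 1..3).
Segment 4 missing -> gap begins at byte 48468.
Cumulative ACK = next expected in-order byte = 46820 + 384 + 297 + 967 = 48468

48468


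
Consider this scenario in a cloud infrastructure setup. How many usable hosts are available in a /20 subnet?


Given: subnet mask /20
Host bits = 32 - 20 = 12
Total addresses = 2^12 = 4096
Usable hosts = 4096 - 2 (network + broadcast) = 4094

4094


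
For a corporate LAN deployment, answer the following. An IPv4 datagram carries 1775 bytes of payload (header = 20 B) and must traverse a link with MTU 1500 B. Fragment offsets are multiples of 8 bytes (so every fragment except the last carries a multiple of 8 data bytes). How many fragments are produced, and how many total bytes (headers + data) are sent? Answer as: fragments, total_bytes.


Max data per non-final fragment = floor((MTU - header)/8)*8 = floor((1500 - 20)/8)*8 = floor(1480/8)*8 = 1480 B
Final fragment needs no 8-byte alignment: it can carry up to MTU - header = 1480 B
Non-final fragments needed = ceil((payload - 1480) / 1480) = ceil(295/1480) = ceil(0.1993) = 1
Number of fragments = 1 + 1 = 2
Fragment sizes (data): 1 * 1480 B + 295 B (last, 295 <= 1480 OK)
Total bytes sent = payload + n_frags * header = 1775 + 2*20 = 1775 + 40 = 1815 B

2, 1815


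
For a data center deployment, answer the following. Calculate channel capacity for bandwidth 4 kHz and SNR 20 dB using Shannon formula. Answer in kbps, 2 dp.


Given: B = 4 kHz, SNR = 20 dB
SNR linear = 10^(20/10) = 100
1 + SNR = 101
log2(101) = 6.6582114828
C = 4 * 1000 * 6.6582114828 = 26632.8459 bps
C = 26.632846 kbps -> 26.63 kbps (2 dp)

26.63


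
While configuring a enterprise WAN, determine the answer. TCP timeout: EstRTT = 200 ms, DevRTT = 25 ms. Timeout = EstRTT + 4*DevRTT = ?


Given: EstRTT = 200 ms, DevRTT = 25 ms
Timeout = EstRTT + 4 * DevRTT
4 * DevRTT = 4 * 25 = 100
Timeout = 200 + 100 = 300 ms

300


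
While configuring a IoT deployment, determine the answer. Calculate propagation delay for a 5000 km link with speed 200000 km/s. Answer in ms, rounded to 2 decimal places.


Given: distance = 5000 km, speed = 200000 km/s
Delay = distance / speed = 5000 / 200000 seconds
Delay in ms = 5000 * 1000 / 200000
Delay = 25.0000 ms
Rounded to 2 dp = 25.00 ms

25.00


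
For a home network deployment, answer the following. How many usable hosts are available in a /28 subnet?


Given: subnet mask /28
Host bits = 32 - 28 = 4
Total addresses = 2^4 = 16
Usable hosts = 16 - 2 (network + broadcast) = 14

14


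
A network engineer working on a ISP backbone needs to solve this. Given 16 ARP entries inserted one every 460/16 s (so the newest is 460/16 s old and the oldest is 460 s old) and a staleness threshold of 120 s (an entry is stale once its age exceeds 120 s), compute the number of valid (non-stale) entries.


Ages are k * 460/16 s for k = 1..16 (spacing = 28.7500 s).
Entry k is valid iff k * 460/16 <= 120 iff k <= 16 * 120 / 460 = 4.1739
n_valid = floor(4.1739) = 4
(n_stale = 16 - 4 = 12)

4


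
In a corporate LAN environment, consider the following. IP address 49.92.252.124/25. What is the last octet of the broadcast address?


Given: IP = 49.92.252.124, prefix = /25
Host bits = 32 - 25 = 7
Network last octet = 124 AND mask = 0
Host part size = 2^7 - 1 = 127
Broadcast last octet = 0 OR 127 = 127

127


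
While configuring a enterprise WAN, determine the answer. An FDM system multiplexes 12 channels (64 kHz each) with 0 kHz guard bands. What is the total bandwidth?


Given: 12 channels, 64 kHz each, guard = 0 kHz
Channel bandwidth = 12 * 64 = 768 kHz
Guard bands = 11 gaps * 0 kHz = 0 kHz
Total = 768 + 0 = 768 kHz

768


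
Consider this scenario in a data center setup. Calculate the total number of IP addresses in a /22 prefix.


Given: CIDR prefix /22
Host bits = 32 - 22 = 10
Total addresses = 2^10 = 1024

1024


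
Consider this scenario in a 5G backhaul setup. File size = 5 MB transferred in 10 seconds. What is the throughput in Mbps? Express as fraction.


Given: file = 5 MB, time = 10 s
File in Mb = 5 * 8 = 40 Mb
Throughput = 40 / 10 Mbps
Throughput = 4 Mbps

4


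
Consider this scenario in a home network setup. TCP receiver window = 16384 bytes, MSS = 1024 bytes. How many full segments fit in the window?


Given: RWND = 16384 bytes, MSS = 1024 bytes
Full segments = floor(RWND / MSS)
Full segments = floor(16384 / 1024)
Full segments = floor(16.0) = 16

16


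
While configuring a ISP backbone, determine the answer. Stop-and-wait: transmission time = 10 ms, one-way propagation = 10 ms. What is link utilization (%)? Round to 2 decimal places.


Given: Ttrans = 10 ms, Tprop = 10 ms
RTT = 2 * Tprop = 2 * 10 = 20 ms
U = Ttrans / (Ttrans + RTT)
U = 10 / (10 + 20)
U = 10 / 30 = 0.333333
U% = 33.33%

33.33


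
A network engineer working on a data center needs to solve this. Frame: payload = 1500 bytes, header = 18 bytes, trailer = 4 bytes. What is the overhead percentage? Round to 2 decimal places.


Given: payload = 1500 B, header = 18 B, trailer = 4 B
Overhead bytes = header + trailer = 18 + 4 = 22
Total frame = payload + overhead = 1500 + 22 = 1522
Overhead % = 22 / 1522 * 100 = 1.4455% -> 1.45% (2 dp)

1.45


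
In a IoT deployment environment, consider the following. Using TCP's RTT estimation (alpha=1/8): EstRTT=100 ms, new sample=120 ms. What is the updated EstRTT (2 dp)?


Given: EstRTT = 100 ms, SampleRTT = 120 ms, alpha = 1/8
New EstRTT = (1 - alpha) * EstRTT + alpha * SampleRTT
(7/8) * 100 = 87.5
(1/8) * 120 = 15
New EstRTT = 87.5 + 15 = 102.5 ms -> 102.50 ms (2 dp)

102.50


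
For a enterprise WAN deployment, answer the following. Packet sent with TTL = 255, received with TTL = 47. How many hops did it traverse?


Given: initial TTL = 255, received TTL = 47
Hops = initial TTL - received TTL
Hops = 255 - 47 = 208

208


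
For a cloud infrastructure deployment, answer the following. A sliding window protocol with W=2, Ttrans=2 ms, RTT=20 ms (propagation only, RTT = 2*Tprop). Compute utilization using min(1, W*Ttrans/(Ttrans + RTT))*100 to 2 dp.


Given: W = 2, Ttrans = 2 ms, RTT = 20 ms (= 2 * Tprop, Tprop = 10 ms)
Cycle time = Ttrans + RTT = 2 + 20 = 22 ms (first packet sent until its ACK returns)
W * Ttrans = 2 * 2 = 4 ms of sending per cycle
W * Ttrans / (Ttrans + RTT) = 4 / 22 = 0.181818
U = min(1, 0.181818) = 0.181818
U% = 18.18%

18.18


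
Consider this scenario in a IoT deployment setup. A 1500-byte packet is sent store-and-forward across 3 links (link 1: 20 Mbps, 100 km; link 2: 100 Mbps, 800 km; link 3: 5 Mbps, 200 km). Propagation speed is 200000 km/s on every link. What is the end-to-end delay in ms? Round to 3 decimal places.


Packet = 1500 bytes = 12000 bits. Store-and-forward: sum (t_trans + t_prop) per link.
Link 1: t_trans = 12000/(20*10^6) s = 0.6000 ms; t_prop = 100/200000 s = 0.5000 ms; subtotal = 1.1000 ms
Link 2: t_trans = 12000/(100*10^6) s = 0.1200 ms; t_prop = 800/200000 s = 4.0000 ms; subtotal = 4.1200 ms
Link 3: t_trans = 12000/(5*10^6) s = 2.4000 ms; t_prop = 200/200000 s = 1.0000 ms; subtotal = 3.4000 ms
End-to-end = 1.1000 + 4.1200 + 3.4000 = 8.6200 ms -> 8.620 ms (3 dp)

8.620


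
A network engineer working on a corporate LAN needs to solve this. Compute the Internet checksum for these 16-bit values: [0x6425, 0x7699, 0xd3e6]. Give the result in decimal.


Given words: [0x6425, 0x7699, 0xd3e6]
Step 1: Sum all words
Raw sum = 25637 + 30361 + 54246 = 110244
Step 2: Fold carry: (44708 + 1) = 44709
One's complement = ~44709 & 0xFFFF = 20826

20826


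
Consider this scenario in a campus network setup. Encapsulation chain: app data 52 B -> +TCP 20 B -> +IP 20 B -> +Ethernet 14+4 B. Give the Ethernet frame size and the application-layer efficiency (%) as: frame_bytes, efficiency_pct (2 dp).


TCP segment = 52 + 20 = 72 B
IP packet = 72 + 20 = 92 B
Ethernet frame = 92 + 14 + 4 = 110 B
Efficiency = app / frame = 52 / 110 = 0.472727 = 47.2727% -> 47.27% (2 dp)

110, 47.27


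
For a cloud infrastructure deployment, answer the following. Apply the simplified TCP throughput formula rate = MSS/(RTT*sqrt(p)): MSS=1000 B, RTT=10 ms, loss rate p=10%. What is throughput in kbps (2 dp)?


Given: MSS = 1000 bytes, RTT = 10 ms, loss = 10%
RTT in seconds = 10 / 1000 = 0.01
Loss rate = 10% = 0.1
sqrt(loss) = sqrt(0.1) = 0.316227766017
Throughput (bytes/s) = 1000 / (0.01 * 0.316227766017) = 316227.7660
Throughput (kbps) = 316227.7660 * 8 / 1000 = 2529.822128 -> 2529.82 kbps (2 dp)

2529.82


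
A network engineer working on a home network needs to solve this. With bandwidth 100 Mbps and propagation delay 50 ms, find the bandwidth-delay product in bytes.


Given: bandwidth = 100 Mbps, delay = 50 ms
BDP in bits = 100 * 10^6 * 50 / 1000
BDP in bits = 5000000
BDP in bytes = 5000000 / 8 = 625000

625000


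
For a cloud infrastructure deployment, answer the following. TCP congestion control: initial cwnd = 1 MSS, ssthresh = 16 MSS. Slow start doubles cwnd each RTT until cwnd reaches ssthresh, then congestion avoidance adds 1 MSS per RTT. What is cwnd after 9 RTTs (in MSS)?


RTT 0: cwnd = 1 MSS (initial)
RTT 1: cwnd = 2 MSS (slow start, doubled)
RTT 2: cwnd = 4 MSS (slow start, doubled)
RTT 3: cwnd = 8 MSS (slow start, doubled)
RTT 4: cwnd = 16 MSS (slow start, doubled)
RTT 5: cwnd = 17 MSS (congestion avoidance, +1)
RTT 6: cwnd = 18 MSS (congestion avoidance, +1)
RTT 7: cwnd = 19 MSS (congestion avoidance, +1)
RTT 8: cwnd = 20 MSS (congestion avoidance, +1)
RTT 9: cwnd = 21 MSS (congestion avoidance, +1)

21


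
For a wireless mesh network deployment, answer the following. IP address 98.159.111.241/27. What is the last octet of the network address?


Given: IP = 98.159.111.241, prefix = /27
Subnet mask = 255.255.255.224
Last octet of IP: 241
Last octet of mask: 224
Network last octet = 241 AND 224 = 224

224


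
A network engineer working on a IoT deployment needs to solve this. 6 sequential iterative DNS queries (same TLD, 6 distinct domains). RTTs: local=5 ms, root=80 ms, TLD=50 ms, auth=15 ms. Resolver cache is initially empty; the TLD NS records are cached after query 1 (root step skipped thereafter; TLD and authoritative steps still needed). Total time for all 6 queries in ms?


Lookup 1 (cold cache): local + root + TLD + auth = 5 + 80 + 50 + 15 = 150 ms
Lookups 2..6 (TLD NS cached -> skip root; new domain -> still ask TLD and auth): local + TLD + auth = 5 + 50 + 15 = 70 ms each
Remaining 5 lookups: 5 * 70 = 350 ms
Total = 150 + 350 = 500 ms

500


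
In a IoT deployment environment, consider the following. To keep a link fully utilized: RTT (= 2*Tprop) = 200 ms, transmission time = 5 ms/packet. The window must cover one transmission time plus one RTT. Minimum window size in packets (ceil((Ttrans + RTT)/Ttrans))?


Given: Ttrans = 5 ms, RTT = 200 ms (= 2 * Tprop, Tprop = 100 ms)
Time until first ACK returns = Ttrans + RTT = 5 + 200 = 205 ms
Need W * Ttrans >= Ttrans + RTT  ->  W >= (Ttrans + RTT) / Ttrans
(Ttrans + RTT) / Ttrans = 205 / 5 = 41
W_min = ceil(41) = 41

41


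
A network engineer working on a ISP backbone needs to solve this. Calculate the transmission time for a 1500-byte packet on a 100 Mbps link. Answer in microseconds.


Given: packet = 1500 bytes, bandwidth = 100 Mbps
Packet in bits = 1500 * 8 = 12000 bits
Bandwidth = 100 * 10^6 = 100000000 bps
Time = 12000 / 100000000 seconds
Time in us = 12000 * 10^6 / 100000000 = 120

120


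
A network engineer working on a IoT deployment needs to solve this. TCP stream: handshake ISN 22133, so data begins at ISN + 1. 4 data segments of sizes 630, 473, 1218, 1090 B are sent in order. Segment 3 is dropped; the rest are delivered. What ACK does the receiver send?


SYN uses sequence number 22133; first data byte = ISN + 1 = 22134.
Segment 1: SEQ = 22134, len = 630 B, covers [22134, 22763]
Segment 2: SEQ = 22764, len = 473 B, covers [22764, 23236]
Segment 3: SEQ = 23237, len = 1218 B, covers [23237, 24454] [LOST]
Segment 4: SEQ = 24455, len = 1090 B, covers [24455, 25544]
In-order data received: bytes [22134, 23236] (segments 1..2).
Segment 3 missing -> gap begins at byte 23237; later segments buffered out of order.
Cumulative ACK = next expected in-order byte = 22134 + 630 + 473 = 23237

23237


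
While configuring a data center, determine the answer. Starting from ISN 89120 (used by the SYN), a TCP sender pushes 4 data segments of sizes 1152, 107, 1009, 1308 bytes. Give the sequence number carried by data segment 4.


The SYN occupies sequence number ISN = 89120, so the first data byte is ISN + 1 = 89121.
SEQ of data segment i = (ISN + 1) + sum of payload sizes of segments 1..i-1.
Segment 1: SEQ = 89121, payload = 1152 bytes
Segment 2: SEQ = 90273, payload = 107 bytes
Segment 3: SEQ = 90380, payload = 1009 bytes
Segment 4: SEQ = 91389, payload = 1308 bytes
SEQ of segment 4 = 89121 + 1152 + 107 + 1009 = 91389

91389


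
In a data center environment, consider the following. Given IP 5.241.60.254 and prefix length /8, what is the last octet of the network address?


Given: IP = 5.241.60.254, prefix = /8
Subnet mask = 255.0.0.0
Last octet of IP: 254
Last octet of mask: 0
Network last octet = 254 AND 0 = 0

0


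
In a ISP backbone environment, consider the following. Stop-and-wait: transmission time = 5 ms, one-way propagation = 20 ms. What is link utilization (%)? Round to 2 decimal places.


Given: Ttrans = 5 ms, Tprop = 20 ms
RTT = 2 * Tprop = 2 * 20 = 40 ms
U = Ttrans / (Ttrans + RTT)
U = 5 / (5 + 40)
U = 5 / 45 = 0.111111
U% = 11.11%

11.11


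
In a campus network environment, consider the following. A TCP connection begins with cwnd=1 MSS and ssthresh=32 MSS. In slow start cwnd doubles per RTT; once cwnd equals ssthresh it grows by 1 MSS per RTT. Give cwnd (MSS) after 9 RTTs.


RTT 0: cwnd = 1 MSS (initial)
RTT 1: cwnd = 2 MSS (slow start, doubled)
RTT 2: cwnd = 4 MSS (slow start, doubled)
RTT 3: cwnd = 8 MSS (slow start, doubled)
RTT 4: cwnd = 16 MSS (slow start, doubled)
RTT 5: cwnd = 32 MSS (slow start, doubled)
RTT 6: cwnd = 33 MSS (congestion avoidance, +1)
RTT 7: cwnd = 34 MSS (congestion avoidance, +1)
RTT 8: cwnd = 35 MSS (congestion avoidance, +1)
RTT 9: cwnd = 36 MSS (congestion avoidance, +1)

36


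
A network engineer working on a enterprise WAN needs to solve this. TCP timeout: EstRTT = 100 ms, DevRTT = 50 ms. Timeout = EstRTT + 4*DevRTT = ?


Given: EstRTT = 100 ms, DevRTT = 50 ms
Timeout = EstRTT + 4 * DevRTT
4 * DevRTT = 4 * 50 = 200
Timeout = 100 + 200 = 300 ms

300


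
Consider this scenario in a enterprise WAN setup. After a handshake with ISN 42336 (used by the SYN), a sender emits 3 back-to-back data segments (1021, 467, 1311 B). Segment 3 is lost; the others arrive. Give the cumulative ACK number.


SYN uses sequence number 42336; first data byte = ISN + 1 = 42337.
Segment 1: SEQ = 42337, len = 1021 B, covers [42337, 43357]
Segment 2: SEQ = 43358, len = 467 B, covers [43358, 43824]
Segment 3: SEQ = 43825, len = 1311 B, covers [43825, 45135] [LOST]
In-order data received: bytes [42337, 43824] (segments 1..2).
Segment 3 missing -> gap begins at byte 43825.
Cumulative ACK = next expected in-order byte = 42337 + 1021 + 467 = 43825

43825


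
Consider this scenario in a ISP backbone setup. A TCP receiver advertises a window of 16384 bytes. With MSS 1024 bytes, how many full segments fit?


Given: RWND = 16384 bytes, MSS = 1024 bytes
Full segments = floor(RWND / MSS)
Full segments = floor(16384 / 1024)
Full segments = floor(16.0) = 16

16


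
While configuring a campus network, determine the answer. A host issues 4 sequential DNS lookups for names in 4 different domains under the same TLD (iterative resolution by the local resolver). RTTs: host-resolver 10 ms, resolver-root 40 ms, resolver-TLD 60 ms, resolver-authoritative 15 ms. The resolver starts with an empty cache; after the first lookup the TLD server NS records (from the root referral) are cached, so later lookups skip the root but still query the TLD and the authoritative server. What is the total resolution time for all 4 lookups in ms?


Lookup 1 (cold cache): local + root + TLD + auth = 10 + 40 + 60 + 15 = 125 ms
Lookups 2..4 (TLD NS cached -> skip root; new domain -> still ask TLD and auth): local + TLD + auth = 10 + 60 + 15 = 85 ms each
Remaining 3 lookups: 3 * 85 = 255 ms
Total = 125 + 255 = 380 ms

380
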